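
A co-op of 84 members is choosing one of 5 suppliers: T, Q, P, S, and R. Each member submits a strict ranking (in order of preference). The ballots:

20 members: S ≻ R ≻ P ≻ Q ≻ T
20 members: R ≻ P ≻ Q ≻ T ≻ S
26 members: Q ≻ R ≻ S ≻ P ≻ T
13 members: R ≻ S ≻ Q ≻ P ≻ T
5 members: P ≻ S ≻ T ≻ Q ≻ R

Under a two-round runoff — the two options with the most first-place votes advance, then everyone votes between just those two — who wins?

Round 1 first-place votes: T 0, Q 26, P 5, S 20, R 33.
R and Q advance.
Runoff: R is preferred to Q by 53 voters; Q by 31.
R wins the runoff.

R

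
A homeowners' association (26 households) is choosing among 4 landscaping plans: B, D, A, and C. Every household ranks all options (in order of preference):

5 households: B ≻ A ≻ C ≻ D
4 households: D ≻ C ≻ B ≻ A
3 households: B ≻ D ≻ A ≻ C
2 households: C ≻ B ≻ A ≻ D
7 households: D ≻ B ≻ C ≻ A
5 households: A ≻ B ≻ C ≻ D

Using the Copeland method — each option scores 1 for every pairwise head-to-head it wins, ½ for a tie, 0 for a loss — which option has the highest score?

B: beats D, A, and C → score 3.
D: beats A and C; loses to B → score 2.
A: ties C; loses to B and D → score 0.5.
C: ties A; loses to B and D → score 0.5.
B has the best pairwise record.

B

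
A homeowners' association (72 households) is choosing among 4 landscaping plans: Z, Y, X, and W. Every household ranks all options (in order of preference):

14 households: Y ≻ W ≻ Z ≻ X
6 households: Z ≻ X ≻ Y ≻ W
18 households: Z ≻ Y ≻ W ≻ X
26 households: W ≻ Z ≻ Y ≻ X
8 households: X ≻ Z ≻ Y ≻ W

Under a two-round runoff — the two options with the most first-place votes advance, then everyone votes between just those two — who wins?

Round 1 first-place votes: Z 24, Y 14, X 8, W 26.
W and Z advance.
Runoff: W is preferred to Z by 40 voters; Z by 32.
W wins the runoff.

W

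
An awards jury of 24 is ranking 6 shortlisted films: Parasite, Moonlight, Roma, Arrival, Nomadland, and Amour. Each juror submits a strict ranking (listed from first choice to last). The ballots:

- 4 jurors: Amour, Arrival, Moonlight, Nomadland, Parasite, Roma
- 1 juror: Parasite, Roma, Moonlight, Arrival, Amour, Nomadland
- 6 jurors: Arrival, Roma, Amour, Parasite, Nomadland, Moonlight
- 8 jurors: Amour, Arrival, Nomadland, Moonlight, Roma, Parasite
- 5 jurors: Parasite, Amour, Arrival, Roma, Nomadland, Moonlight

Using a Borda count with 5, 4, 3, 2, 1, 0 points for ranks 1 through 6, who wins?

Amour

Parasite: 4·1 + 1·5 + 6·2 + 8·0 + 5·5 = 46
Moonlight: 4·3 + 1·3 + 6·0 + 8·2 + 5·0 = 31
Roma: 4·0 + 1·4 + 6·4 + 8·1 + 5·2 = 46
Arrival: 4·4 + 1·2 + 6·5 + 8·4 + 5·3 = 95
Nomadland: 4·2 + 1·0 + 6·1 + 8·3 + 5·1 = 43
Amour: 4·5 + 1·1 + 6·3 + 8·5 + 5·4 = 99
Amour has the highest Borda score (99).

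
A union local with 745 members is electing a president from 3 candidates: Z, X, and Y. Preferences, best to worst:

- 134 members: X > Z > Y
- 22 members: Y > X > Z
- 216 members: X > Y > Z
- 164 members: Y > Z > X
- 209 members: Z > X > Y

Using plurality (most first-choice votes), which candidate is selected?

X

First-place votes: Z 209, X 350, Y 186.
X has the most first-place votes.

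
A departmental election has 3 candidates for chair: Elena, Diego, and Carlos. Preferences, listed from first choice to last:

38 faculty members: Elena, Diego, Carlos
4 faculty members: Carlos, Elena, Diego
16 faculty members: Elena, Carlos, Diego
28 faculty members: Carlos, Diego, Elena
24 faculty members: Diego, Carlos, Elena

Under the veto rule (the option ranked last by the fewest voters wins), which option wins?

Last-place votes: Elena 52, Diego 20, Carlos 38.
Diego is ranked last by the fewest voters, so Diego wins.

Diego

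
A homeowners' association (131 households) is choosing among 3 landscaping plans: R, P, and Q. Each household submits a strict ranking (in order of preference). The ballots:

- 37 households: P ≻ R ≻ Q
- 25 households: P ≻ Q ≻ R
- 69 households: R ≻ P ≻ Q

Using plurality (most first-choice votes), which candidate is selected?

R

First-place votes: R 69, P 62, Q 0.
R has the most first-place votes.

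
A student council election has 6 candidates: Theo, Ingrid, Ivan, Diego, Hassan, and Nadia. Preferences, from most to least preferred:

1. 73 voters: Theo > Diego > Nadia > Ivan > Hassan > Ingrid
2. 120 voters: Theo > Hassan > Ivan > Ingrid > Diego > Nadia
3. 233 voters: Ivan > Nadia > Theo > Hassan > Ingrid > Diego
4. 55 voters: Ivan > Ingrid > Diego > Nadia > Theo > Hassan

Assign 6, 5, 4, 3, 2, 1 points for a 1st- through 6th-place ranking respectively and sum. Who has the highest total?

Theo: 73·6 + 120·6 + 233·4 + 55·2 = 2200
Ingrid: 73·1 + 120·3 + 233·2 + 55·5 = 1174
Ivan: 73·3 + 120·4 + 233·6 + 55·6 = 2427
Diego: 73·5 + 120·2 + 233·1 + 55·4 = 1058
Hassan: 73·2 + 120·5 + 233·3 + 55·1 = 1500
Nadia: 73·4 + 120·1 + 233·5 + 55·3 = 1742
Ivan has the highest Borda score (2427).

Ivan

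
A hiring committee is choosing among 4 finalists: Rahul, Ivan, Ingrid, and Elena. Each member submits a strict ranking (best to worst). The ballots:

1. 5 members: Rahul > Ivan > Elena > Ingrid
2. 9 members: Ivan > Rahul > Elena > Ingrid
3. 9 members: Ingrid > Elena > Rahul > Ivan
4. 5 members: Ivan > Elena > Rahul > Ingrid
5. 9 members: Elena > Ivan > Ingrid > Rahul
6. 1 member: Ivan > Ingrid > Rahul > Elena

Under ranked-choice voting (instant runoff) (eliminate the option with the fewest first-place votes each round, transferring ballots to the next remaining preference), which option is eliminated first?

Rahul

Round 1: Rahul 5, Ivan 15, Ingrid 9, Elena 9. Eliminate Rahul.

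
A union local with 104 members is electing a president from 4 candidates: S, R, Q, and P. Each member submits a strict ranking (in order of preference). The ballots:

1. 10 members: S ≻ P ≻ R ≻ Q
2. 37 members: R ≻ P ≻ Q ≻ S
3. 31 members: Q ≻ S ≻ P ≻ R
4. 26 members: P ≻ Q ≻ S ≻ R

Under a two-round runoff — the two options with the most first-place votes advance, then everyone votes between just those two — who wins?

Q

Round 1 first-place votes: S 10, R 37, Q 31, P 26.
R and Q advance.
Runoff: R is preferred to Q by 47 voters; Q by 57.
Q wins the runoff.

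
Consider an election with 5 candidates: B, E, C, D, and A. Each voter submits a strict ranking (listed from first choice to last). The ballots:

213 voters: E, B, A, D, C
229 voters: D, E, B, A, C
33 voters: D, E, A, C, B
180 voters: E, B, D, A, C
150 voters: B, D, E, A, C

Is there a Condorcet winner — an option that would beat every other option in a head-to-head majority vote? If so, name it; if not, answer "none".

none

Checking pairwise contests:
E beats B 655–150.
D beats E 412–393.
B beats C 772–33.
B beats D 543–262.
B beats A 772–33.
Every option loses at least one head-to-head, so there is no Condorcet winner.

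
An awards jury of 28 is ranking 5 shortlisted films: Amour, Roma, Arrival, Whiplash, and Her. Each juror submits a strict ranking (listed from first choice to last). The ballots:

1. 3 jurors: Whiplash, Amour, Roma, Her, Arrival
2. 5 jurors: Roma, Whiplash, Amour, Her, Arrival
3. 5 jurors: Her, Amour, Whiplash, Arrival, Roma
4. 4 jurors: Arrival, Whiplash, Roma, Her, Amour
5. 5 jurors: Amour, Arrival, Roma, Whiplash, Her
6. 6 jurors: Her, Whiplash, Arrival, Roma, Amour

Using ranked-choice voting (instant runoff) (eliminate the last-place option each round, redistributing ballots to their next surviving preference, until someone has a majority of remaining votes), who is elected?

Round 1: Amour 5, Roma 5, Arrival 4, Whiplash 3, Her 11. Eliminate Whiplash.
Round 2: Amour 8, Roma 5, Arrival 4, Her 11. Eliminate Arrival.
Round 3: Amour 8, Roma 9, Her 11. Eliminate Amour.
Round 4: Roma 17, Her 11. Roma has a majority.

Roma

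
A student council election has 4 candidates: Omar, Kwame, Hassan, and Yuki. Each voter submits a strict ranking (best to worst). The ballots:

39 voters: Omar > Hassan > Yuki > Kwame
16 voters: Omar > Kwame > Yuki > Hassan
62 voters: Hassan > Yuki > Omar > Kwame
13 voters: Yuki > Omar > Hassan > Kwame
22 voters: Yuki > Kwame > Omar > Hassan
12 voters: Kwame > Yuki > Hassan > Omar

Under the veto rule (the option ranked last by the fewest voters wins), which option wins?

Yuki

Last-place votes: Omar 12, Kwame 114, Hassan 38, Yuki 0.
Yuki is ranked last by the fewest voters, so Yuki wins.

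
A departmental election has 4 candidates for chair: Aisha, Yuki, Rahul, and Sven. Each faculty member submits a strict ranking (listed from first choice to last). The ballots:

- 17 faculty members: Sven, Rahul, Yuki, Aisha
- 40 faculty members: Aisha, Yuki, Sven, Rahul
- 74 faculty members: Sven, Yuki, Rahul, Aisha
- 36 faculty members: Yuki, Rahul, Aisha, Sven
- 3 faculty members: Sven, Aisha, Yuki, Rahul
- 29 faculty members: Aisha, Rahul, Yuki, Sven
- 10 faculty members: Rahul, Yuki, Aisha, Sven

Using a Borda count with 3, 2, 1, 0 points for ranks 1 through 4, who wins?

Aisha: 17·0 + 40·3 + 74·0 + 36·1 + 3·2 + 29·3 + 10·1 = 259
Yuki: 17·1 + 40·2 + 74·2 + 36·3 + 3·1 + 29·1 + 10·2 = 405
Rahul: 17·2 + 40·0 + 74·1 + 36·2 + 3·0 + 29·2 + 10·3 = 268
Sven: 17·3 + 40·1 + 74·3 + 36·0 + 3·3 + 29·0 + 10·0 = 322
Yuki has the highest Borda score (405).

Yuki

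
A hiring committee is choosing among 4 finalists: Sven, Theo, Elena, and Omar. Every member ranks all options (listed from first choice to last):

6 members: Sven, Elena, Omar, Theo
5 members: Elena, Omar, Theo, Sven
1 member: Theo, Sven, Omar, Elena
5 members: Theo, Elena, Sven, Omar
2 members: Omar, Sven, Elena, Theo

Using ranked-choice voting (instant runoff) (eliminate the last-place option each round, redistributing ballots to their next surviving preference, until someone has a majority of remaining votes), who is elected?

Theo

Round 1: Sven 6, Theo 6, Elena 5, Omar 2. Eliminate Omar.
Round 2: Sven 8, Theo 6, Elena 5. Eliminate Elena.
Round 3: Sven 8, Theo 11. Theo has a majority.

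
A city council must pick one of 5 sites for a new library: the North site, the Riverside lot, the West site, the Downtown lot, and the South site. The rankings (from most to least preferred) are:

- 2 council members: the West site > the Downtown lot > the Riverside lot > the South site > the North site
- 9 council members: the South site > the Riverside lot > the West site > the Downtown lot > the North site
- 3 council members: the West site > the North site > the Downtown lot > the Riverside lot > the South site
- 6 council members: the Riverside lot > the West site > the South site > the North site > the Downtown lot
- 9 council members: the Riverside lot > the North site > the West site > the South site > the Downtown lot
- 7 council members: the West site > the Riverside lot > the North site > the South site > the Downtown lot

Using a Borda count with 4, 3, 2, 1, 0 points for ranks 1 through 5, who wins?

the Riverside lot

the North site: 2·0 + 9·0 + 3·3 + 6·1 + 9·3 + 7·2 = 56
the Riverside lot: 2·2 + 9·3 + 3·1 + 6·4 + 9·4 + 7·3 = 115
the West site: 2·4 + 9·2 + 3·4 + 6·3 + 9·2 + 7·4 = 102
the Downtown lot: 2·3 + 9·1 + 3·2 + 6·0 + 9·0 + 7·0 = 21
the South site: 2·1 + 9·4 + 3·0 + 6·2 + 9·1 + 7·1 = 66
the Riverside lot has the highest Borda score (115).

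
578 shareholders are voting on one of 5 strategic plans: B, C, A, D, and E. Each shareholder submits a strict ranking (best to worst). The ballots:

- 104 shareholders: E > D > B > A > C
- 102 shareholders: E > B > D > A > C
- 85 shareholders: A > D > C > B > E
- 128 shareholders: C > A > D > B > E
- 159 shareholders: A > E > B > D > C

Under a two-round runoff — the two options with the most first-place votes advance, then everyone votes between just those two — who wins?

A

Round 1 first-place votes: B 0, C 128, A 244, D 0, E 206.
A and E advance.
Runoff: A is preferred to E by 372 voters; E by 206.
A wins the runoff.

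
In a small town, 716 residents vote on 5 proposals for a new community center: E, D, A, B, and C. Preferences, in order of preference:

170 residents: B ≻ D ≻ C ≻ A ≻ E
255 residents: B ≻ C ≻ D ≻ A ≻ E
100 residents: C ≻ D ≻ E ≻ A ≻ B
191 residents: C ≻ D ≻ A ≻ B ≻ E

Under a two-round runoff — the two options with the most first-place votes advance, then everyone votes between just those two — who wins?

B

Round 1 first-place votes: E 0, D 0, A 0, B 425, C 291.
B and C advance.
Runoff: B is preferred to C by 425 voters; C by 291.
B wins the runoff.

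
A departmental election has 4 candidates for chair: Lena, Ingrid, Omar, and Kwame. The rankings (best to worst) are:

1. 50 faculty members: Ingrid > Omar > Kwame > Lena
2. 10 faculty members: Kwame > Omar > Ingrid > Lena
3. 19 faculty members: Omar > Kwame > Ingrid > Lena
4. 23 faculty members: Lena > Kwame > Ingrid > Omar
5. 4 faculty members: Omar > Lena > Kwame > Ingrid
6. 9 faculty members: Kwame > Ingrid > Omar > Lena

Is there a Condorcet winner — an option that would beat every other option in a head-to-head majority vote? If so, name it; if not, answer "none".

Checking pairwise contests:
Ingrid beats Lena 88–27.
Kwame beats Ingrid 65–50.
Ingrid beats Omar 82–33.
Omar beats Kwame 73–42.
Every option loses at least one head-to-head, so there is no Condorcet winner.

none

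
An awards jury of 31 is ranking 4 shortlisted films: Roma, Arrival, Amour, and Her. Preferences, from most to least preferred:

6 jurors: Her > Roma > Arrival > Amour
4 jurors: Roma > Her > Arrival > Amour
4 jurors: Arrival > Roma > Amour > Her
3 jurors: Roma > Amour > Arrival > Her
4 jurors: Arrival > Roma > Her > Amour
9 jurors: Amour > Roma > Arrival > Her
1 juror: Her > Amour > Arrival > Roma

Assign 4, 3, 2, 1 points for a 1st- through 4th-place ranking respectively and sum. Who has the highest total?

Roma

Roma: 6·3 + 4·4 + 4·3 + 3·4 + 4·3 + 9·3 + 1·1 = 98
Arrival: 6·2 + 4·2 + 4·4 + 3·2 + 4·4 + 9·2 + 1·2 = 78
Amour: 6·1 + 4·1 + 4·2 + 3·3 + 4·1 + 9·4 + 1·3 = 70
Her: 6·4 + 4·3 + 4·1 + 3·1 + 4·2 + 9·1 + 1·4 = 64
Roma has the highest Borda score (98).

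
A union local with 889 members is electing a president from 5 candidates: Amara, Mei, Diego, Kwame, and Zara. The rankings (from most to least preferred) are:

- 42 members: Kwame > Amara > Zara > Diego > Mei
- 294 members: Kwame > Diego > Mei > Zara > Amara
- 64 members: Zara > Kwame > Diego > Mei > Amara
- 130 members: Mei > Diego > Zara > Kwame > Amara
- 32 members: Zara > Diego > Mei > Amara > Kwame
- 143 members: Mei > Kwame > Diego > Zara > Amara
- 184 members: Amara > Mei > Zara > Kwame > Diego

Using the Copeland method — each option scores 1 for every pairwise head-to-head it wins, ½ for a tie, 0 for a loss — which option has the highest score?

Mei

Amara: loses to Mei, Diego, Kwame, and Zara → score 0.
Mei: beats Amara, Diego, Kwame, and Zara → score 4.
Diego: beats Amara and Zara; loses to Mei and Kwame → score 2.
Kwame: beats Amara, Diego, and Zara; loses to Mei → score 3.
Zara: beats Amara; loses to Mei, Diego, and Kwame → score 1.
Mei has the best pairwise record.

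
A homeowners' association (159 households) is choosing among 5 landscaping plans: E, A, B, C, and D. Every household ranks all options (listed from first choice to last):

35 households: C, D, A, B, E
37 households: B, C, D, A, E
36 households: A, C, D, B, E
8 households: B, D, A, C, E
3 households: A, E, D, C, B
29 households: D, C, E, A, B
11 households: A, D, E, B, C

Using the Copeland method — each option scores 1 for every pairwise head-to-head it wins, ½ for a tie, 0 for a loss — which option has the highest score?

E: loses to A, B, C, and D → score 0.
A: beats E and B; loses to C and D → score 2.
B: beats E; loses to A, C, and D → score 1.
C: beats E, A, B, and D → score 4.
D: beats E, A, and B; loses to C → score 3.
C has the best pairwise record.

C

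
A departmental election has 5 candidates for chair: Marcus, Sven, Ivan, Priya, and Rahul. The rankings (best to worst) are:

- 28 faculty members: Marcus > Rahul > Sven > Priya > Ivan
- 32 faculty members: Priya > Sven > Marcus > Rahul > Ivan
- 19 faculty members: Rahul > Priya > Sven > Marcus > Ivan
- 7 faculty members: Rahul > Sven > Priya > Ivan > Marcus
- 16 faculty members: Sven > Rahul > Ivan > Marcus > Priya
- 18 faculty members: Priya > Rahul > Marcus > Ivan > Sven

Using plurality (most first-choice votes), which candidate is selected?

Priya

First-place votes: Marcus 28, Sven 16, Ivan 0, Priya 50, Rahul 26.
Priya has the most first-place votes.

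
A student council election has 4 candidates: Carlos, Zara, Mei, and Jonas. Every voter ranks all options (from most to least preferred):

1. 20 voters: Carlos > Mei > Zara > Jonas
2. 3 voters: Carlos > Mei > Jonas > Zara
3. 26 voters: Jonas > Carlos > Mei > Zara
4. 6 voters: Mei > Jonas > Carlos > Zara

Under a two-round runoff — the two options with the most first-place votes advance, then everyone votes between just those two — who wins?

Round 1 first-place votes: Carlos 23, Zara 0, Mei 6, Jonas 26.
Jonas and Carlos advance.
Runoff: Jonas is preferred to Carlos by 32 voters; Carlos by 23.
Jonas wins the runoff.

Jonas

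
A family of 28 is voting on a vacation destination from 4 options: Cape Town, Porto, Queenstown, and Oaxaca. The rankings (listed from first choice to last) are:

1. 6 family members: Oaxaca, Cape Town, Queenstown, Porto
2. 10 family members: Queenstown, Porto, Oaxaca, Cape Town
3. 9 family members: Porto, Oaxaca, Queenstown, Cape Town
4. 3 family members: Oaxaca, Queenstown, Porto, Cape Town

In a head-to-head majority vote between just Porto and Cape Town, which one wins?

Porto

Voters preferring Porto to Cape Town: 22; preferring Cape Town to Porto: 6.
Porto wins the head-to-head.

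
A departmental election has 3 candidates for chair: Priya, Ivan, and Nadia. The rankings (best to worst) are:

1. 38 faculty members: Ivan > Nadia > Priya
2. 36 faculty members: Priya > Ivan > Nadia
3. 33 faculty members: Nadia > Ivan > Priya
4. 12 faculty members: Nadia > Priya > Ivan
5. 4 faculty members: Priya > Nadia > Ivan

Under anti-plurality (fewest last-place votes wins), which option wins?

Last-place votes: Priya 71, Ivan 16, Nadia 36.
Ivan is ranked last by the fewest voters, so Ivan wins.

Ivan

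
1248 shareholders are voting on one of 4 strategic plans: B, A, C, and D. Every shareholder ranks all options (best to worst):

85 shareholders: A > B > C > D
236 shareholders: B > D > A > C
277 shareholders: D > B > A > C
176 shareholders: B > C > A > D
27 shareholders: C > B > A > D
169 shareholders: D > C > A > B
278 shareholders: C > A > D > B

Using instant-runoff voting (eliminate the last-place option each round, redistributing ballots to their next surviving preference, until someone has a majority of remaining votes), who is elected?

D

Round 1: B 412, A 85, C 305, D 446. Eliminate A.
Round 2: B 497, C 305, D 446. Eliminate C.
Round 3: B 524, D 724. D has a majority.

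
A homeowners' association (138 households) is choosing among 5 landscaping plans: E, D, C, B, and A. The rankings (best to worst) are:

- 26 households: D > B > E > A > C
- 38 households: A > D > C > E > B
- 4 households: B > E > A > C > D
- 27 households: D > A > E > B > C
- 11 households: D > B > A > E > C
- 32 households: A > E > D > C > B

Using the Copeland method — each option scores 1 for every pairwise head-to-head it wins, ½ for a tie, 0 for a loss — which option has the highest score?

A

E: beats C and B; loses to D and A → score 2.
D: beats E, C, and B; loses to A → score 3.
C: beats B; loses to E, D, and A → score 1.
B: loses to E, D, C, and A → score 0.
A: beats E, D, C, and B → score 4.
A has the best pairwise record.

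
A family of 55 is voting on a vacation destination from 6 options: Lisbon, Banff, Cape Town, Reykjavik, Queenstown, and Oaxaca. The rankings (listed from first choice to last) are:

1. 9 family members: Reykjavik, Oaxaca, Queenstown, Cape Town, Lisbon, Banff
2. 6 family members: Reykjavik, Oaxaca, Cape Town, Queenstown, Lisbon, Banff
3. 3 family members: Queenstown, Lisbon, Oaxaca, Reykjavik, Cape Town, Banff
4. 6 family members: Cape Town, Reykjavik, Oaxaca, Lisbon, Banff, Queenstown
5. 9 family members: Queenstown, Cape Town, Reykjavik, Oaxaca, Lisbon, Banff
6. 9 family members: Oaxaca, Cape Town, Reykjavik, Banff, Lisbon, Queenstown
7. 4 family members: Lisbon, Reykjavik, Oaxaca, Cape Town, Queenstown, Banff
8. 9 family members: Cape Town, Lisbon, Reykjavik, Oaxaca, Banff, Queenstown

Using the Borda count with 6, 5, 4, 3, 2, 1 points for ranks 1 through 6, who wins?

Lisbon: 9·2 + 6·2 + 3·5 + 6·3 + 9·2 + 9·2 + 4·6 + 9·5 = 168
Banff: 9·1 + 6·1 + 3·1 + 6·2 + 9·1 + 9·3 + 4·1 + 9·2 = 88
Cape Town: 9·3 + 6·4 + 3·2 + 6·6 + 9·5 + 9·5 + 4·3 + 9·6 = 249
Reykjavik: 9·6 + 6·6 + 3·3 + 6·5 + 9·4 + 9·4 + 4·5 + 9·4 = 257
Queenstown: 9·4 + 6·3 + 3·6 + 6·1 + 9·6 + 9·1 + 4·2 + 9·1 = 158
Oaxaca: 9·5 + 6·5 + 3·4 + 6·4 + 9·3 + 9·6 + 4·4 + 9·3 = 235
Reykjavik has the highest Borda score (257).

Reykjavik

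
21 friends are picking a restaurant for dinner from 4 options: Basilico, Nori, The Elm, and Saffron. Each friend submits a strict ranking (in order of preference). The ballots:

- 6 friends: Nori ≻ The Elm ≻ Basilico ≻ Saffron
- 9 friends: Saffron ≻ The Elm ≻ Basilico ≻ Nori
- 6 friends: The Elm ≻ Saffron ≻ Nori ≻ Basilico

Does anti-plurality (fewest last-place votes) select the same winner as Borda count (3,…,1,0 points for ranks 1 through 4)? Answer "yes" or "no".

yes

Anti-plurality — last-place votes: Basilico 6, Nori 9, The Elm 0, Saffron 6. Winner: The Elm.
Borda — scores: Basilico 15, Nori 24, The Elm 48, Saffron 39. Winner: The Elm.
The two methods agree.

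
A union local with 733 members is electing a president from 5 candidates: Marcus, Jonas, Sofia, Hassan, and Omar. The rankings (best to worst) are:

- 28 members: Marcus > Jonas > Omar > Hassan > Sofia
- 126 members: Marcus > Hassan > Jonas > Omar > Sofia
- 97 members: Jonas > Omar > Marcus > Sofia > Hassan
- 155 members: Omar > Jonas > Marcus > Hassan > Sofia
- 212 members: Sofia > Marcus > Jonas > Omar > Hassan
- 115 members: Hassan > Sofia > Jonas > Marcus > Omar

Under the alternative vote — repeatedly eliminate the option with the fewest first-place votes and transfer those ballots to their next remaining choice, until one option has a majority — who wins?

Round 1: Marcus 154, Jonas 97, Sofia 212, Hassan 115, Omar 155. Eliminate Jonas.
Round 2: Marcus 154, Sofia 212, Hassan 115, Omar 252. Eliminate Hassan.
Round 3: Marcus 154, Sofia 327, Omar 252. Eliminate Marcus.
Round 4: Sofia 327, Omar 406. Omar has a majority.

Omar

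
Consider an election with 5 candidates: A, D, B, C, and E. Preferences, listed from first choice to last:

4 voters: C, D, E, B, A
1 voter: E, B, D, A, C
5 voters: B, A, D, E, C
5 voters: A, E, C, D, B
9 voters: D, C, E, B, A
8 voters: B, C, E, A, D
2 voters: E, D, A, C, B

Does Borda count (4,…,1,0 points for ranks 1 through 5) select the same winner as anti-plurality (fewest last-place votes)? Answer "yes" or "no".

no

Borda — scores: A 48, D 71, B 68, C 79, E 74. Winner: C.
Anti-plurality — last-place votes: A 13, D 8, B 7, C 6, E 0. Winner: E.
The two methods disagree.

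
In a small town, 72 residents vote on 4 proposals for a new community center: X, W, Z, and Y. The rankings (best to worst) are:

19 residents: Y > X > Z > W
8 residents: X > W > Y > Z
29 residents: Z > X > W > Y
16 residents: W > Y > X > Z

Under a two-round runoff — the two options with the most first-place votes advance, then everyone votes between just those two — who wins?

Round 1 first-place votes: X 8, W 16, Z 29, Y 19.
Z and Y advance.
Runoff: Z is preferred to Y by 29 voters; Y by 43.
Y wins the runoff.

Y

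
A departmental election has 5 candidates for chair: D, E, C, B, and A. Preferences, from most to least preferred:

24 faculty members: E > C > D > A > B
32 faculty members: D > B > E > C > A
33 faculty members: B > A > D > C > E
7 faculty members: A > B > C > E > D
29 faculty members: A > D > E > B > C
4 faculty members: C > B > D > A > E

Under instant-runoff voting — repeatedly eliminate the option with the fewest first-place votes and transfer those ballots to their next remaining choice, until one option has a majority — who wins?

D

Round 1: D 32, E 24, C 4, B 33, A 36. Eliminate C.
Round 2: D 32, E 24, B 37, A 36. Eliminate E.
Round 3: D 56, B 37, A 36. Eliminate A.
Round 4: D 85, B 44. D has a majority.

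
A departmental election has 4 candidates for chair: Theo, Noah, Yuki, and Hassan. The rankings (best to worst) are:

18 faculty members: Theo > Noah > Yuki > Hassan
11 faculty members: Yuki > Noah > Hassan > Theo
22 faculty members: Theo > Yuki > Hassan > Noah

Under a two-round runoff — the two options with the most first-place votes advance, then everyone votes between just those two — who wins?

Round 1 first-place votes: Theo 40, Noah 0, Yuki 11, Hassan 0.
Theo and Yuki advance.
Runoff: Theo is preferred to Yuki by 40 voters; Yuki by 11.
Theo wins the runoff.

Theo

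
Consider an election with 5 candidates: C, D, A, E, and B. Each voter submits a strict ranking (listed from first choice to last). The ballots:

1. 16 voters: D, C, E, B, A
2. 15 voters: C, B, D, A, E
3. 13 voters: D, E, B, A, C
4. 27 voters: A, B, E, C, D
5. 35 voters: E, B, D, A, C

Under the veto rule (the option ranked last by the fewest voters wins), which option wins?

B

Last-place votes: C 48, D 27, A 16, E 15, B 0.
B is ranked last by the fewest voters, so B wins.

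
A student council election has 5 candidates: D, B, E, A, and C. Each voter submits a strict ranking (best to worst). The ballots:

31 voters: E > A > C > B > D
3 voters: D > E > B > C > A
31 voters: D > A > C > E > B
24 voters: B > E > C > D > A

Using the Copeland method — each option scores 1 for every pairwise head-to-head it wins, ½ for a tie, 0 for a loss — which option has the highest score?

D: beats A; loses to B, E, and C → score 1.
B: beats D; loses to E, A, and C → score 1.
E: beats D, B, A, and C → score 4.
A: beats B and C; loses to D and E → score 2.
C: beats D and B; loses to E and A → score 2.
E has the best pairwise record.

E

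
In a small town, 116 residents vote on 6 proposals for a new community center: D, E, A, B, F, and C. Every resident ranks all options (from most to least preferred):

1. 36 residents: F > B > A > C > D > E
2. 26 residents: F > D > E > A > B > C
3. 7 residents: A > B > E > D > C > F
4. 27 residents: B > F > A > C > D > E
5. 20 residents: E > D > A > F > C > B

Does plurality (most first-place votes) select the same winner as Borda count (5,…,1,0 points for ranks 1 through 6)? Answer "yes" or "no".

Plurality — first-place votes: D 0, E 20, A 7, B 27, F 62, C 0. Winner: F.
Borda — scores: D 261, E 199, A 336, B 333, F 458, C 153. Winner: F.
The two methods agree.

yes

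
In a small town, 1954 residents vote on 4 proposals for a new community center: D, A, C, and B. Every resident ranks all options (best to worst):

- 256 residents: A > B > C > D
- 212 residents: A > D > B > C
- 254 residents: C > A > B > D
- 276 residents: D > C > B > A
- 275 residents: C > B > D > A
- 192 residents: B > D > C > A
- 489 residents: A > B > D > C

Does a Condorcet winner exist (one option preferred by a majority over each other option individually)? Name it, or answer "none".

none

Checking pairwise contests:
A beats D 1211–743.
C beats A 997–957.
D beats C 1169–785.
A beats B 1211–743.
Every option loses at least one head-to-head, so there is no Condorcet winner.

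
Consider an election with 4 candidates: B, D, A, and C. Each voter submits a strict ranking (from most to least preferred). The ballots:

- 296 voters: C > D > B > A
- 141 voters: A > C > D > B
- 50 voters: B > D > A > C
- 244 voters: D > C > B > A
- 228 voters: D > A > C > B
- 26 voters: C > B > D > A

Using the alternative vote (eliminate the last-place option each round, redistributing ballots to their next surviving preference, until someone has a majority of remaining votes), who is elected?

D

Round 1: B 50, D 472, A 141, C 322. Eliminate B.
Round 2: D 522, A 141, C 322. D has a majority.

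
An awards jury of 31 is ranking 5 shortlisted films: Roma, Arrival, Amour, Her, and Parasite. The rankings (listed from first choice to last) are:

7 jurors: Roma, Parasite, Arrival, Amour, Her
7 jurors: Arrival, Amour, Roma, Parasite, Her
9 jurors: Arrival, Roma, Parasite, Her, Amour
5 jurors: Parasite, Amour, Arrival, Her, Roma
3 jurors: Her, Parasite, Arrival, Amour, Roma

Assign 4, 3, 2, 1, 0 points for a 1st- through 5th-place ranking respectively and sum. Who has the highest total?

Roma: 7·4 + 7·2 + 9·3 + 5·0 + 3·0 = 69
Arrival: 7·2 + 7·4 + 9·4 + 5·2 + 3·2 = 94
Amour: 7·1 + 7·3 + 9·0 + 5·3 + 3·1 = 46
Her: 7·0 + 7·0 + 9·1 + 5·1 + 3·4 = 26
Parasite: 7·3 + 7·1 + 9·2 + 5·4 + 3·3 = 75
Arrival has the highest Borda score (94).

Arrival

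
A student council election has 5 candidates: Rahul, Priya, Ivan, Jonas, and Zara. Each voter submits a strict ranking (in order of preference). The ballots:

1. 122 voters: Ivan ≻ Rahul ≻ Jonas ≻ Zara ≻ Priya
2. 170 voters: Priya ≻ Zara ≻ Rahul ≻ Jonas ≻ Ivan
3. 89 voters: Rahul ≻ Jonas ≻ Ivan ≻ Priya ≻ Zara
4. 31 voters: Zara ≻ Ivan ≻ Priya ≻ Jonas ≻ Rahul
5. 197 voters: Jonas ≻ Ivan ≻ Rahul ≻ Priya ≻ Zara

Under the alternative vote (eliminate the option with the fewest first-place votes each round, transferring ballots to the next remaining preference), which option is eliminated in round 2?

Round 1: Rahul 89, Priya 170, Ivan 122, Jonas 197, Zara 31. Eliminate Zara.
Round 2: Rahul 89, Priya 170, Ivan 153, Jonas 197. Eliminate Rahul.

Rahul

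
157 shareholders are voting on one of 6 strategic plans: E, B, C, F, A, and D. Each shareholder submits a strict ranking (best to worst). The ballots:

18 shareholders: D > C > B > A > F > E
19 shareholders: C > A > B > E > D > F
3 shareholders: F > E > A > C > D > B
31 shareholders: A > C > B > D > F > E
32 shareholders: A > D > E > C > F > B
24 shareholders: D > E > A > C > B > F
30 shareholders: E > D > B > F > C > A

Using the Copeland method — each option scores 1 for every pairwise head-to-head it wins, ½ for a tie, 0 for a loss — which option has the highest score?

A

E: beats B, C, and F; loses to A and D → score 3.
B: beats F; loses to E, C, A, and D → score 1.
C: beats B and F; loses to E, A, and D → score 2.
F: loses to E, B, C, A, and D → score 0.
A: beats E, B, C, F, and D → score 5.
D: beats E, B, C, and F; loses to A → score 4.
A has the best pairwise record.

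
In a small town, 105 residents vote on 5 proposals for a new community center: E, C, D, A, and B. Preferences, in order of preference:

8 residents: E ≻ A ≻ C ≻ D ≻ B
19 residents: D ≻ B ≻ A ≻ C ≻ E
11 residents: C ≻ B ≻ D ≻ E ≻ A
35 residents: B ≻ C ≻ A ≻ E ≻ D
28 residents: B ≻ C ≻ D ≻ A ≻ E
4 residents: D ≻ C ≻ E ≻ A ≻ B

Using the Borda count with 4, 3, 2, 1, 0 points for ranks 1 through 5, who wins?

E: 8·4 + 19·0 + 11·1 + 35·1 + 28·0 + 4·2 = 86
C: 8·2 + 19·1 + 11·4 + 35·3 + 28·3 + 4·3 = 280
D: 8·1 + 19·4 + 11·2 + 35·0 + 28·2 + 4·4 = 178
A: 8·3 + 19·2 + 11·0 + 35·2 + 28·1 + 4·1 = 164
B: 8·0 + 19·3 + 11·3 + 35·4 + 28·4 + 4·0 = 342
B has the highest Borda score (342).

B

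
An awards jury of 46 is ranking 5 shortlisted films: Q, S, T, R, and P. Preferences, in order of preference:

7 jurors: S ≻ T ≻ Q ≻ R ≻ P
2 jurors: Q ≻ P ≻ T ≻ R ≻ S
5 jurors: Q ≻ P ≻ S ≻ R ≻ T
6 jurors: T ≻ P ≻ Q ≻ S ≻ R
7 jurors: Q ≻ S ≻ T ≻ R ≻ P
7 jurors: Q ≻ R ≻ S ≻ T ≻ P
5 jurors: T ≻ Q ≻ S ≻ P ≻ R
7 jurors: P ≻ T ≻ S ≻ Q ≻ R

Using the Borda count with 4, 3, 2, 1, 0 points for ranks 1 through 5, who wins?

Q

Q: 7·2 + 2·4 + 5·4 + 6·2 + 7·4 + 7·4 + 5·3 + 7·1 = 132
S: 7·4 + 2·0 + 5·2 + 6·1 + 7·3 + 7·2 + 5·2 + 7·2 = 103
T: 7·3 + 2·2 + 5·0 + 6·4 + 7·2 + 7·1 + 5·4 + 7·3 = 111
R: 7·1 + 2·1 + 5·1 + 6·0 + 7·1 + 7·3 + 5·0 + 7·0 = 42
P: 7·0 + 2·3 + 5·3 + 6·3 + 7·0 + 7·0 + 5·1 + 7·4 = 72
Q has the highest Borda score (132).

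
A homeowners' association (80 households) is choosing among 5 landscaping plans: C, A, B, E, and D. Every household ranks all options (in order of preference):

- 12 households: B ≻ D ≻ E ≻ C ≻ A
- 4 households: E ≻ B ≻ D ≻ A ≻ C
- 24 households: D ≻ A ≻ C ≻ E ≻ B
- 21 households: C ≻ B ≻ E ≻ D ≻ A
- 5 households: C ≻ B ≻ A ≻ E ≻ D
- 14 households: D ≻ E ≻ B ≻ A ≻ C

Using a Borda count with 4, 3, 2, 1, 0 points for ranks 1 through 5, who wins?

C: 12·1 + 4·0 + 24·2 + 21·4 + 5·4 + 14·0 = 164
A: 12·0 + 4·1 + 24·3 + 21·0 + 5·2 + 14·1 = 100
B: 12·4 + 4·3 + 24·0 + 21·3 + 5·3 + 14·2 = 166
E: 12·2 + 4·4 + 24·1 + 21·2 + 5·1 + 14·3 = 153
D: 12·3 + 4·2 + 24·4 + 21·1 + 5·0 + 14·4 = 217
D has the highest Borda score (217).

D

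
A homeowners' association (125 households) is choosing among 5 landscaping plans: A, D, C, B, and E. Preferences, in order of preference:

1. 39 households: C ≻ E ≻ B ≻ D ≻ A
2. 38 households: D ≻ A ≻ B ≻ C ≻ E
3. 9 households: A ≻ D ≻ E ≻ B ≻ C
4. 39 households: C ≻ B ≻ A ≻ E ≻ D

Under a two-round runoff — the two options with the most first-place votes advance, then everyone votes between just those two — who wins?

Round 1 first-place votes: A 9, D 38, C 78, B 0, E 0.
C and D advance.
Runoff: C is preferred to D by 78 voters; D by 47.
C wins the runoff.

C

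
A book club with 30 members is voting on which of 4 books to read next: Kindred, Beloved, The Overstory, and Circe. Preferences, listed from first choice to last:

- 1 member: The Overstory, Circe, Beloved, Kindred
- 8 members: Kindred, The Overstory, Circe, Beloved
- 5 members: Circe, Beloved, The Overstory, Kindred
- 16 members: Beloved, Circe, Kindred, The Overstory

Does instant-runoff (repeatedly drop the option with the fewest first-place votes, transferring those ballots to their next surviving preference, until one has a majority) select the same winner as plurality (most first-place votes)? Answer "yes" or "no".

Instant-runoff — R1 Kindred 8, Beloved 16, The Overstory 1, Circe 5 (Beloved winner). Winner: Beloved.
Plurality — first-place votes: Kindred 8, Beloved 16, The Overstory 1, Circe 5. Winner: Beloved.
The two methods agree.

yes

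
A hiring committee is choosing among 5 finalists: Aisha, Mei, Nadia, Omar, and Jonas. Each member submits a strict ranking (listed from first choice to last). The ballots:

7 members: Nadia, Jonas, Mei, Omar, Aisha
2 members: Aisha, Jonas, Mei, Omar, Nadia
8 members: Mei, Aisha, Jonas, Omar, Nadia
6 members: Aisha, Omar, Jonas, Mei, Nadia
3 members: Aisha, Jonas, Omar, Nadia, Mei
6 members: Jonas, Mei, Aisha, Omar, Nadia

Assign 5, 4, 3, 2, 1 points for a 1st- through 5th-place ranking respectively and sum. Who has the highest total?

Jonas

Aisha: 7·1 + 2·5 + 8·4 + 6·5 + 3·5 + 6·3 = 112
Mei: 7·3 + 2·3 + 8·5 + 6·2 + 3·1 + 6·4 = 106
Nadia: 7·5 + 2·1 + 8·1 + 6·1 + 3·2 + 6·1 = 63
Omar: 7·2 + 2·2 + 8·2 + 6·4 + 3·3 + 6·2 = 79
Jonas: 7·4 + 2·4 + 8·3 + 6·3 + 3·4 + 6·5 = 120
Jonas has the highest Borda score (120).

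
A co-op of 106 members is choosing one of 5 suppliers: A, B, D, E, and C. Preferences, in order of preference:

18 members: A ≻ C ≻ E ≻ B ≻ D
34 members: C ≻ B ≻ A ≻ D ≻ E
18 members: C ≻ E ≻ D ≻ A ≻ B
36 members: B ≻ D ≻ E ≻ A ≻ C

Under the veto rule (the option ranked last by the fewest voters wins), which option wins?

A

Last-place votes: A 0, B 18, D 18, E 34, C 36.
A is ranked last by the fewest voters, so A wins.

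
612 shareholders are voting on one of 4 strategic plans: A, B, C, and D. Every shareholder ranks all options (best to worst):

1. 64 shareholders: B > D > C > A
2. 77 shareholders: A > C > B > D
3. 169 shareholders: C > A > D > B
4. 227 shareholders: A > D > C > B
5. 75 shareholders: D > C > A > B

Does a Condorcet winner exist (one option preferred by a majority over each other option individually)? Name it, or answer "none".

none

Checking pairwise contests:
C beats A 308–304.
A beats B 548–64.
D beats C 366–246.
A beats D 473–139.
Every option loses at least one head-to-head, so there is no Condorcet winner.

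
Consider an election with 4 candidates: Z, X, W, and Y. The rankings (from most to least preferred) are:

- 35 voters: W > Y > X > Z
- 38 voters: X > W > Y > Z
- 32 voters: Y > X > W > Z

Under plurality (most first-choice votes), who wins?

X

First-place votes: Z 0, X 38, W 35, Y 32.
X has the most first-place votes.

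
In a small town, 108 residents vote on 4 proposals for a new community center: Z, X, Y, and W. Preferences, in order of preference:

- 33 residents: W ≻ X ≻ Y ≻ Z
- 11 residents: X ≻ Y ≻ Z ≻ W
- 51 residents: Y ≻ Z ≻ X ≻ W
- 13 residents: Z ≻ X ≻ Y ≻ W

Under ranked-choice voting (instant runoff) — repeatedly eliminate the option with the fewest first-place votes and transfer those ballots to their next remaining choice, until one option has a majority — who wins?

Y

Round 1: Z 13, X 11, Y 51, W 33. Eliminate X.
Round 2: Z 13, Y 62, W 33. Y has a majority.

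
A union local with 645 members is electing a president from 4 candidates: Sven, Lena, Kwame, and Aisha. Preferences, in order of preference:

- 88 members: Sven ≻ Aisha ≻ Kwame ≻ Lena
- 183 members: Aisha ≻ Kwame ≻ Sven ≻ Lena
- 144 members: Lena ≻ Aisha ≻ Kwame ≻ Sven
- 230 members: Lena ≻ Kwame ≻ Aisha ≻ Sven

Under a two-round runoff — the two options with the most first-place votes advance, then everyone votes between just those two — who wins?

Lena

Round 1 first-place votes: Sven 88, Lena 374, Kwame 0, Aisha 183.
Lena and Aisha advance.
Runoff: Lena is preferred to Aisha by 374 voters; Aisha by 271.
Lena wins the runoff.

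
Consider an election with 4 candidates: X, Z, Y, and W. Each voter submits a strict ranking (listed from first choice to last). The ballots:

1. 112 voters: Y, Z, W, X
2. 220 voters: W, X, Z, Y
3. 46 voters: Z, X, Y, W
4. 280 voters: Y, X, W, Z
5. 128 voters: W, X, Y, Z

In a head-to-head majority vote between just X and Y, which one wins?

X

Voters preferring X to Y: 394; preferring Y to X: 392.
X wins the head-to-head.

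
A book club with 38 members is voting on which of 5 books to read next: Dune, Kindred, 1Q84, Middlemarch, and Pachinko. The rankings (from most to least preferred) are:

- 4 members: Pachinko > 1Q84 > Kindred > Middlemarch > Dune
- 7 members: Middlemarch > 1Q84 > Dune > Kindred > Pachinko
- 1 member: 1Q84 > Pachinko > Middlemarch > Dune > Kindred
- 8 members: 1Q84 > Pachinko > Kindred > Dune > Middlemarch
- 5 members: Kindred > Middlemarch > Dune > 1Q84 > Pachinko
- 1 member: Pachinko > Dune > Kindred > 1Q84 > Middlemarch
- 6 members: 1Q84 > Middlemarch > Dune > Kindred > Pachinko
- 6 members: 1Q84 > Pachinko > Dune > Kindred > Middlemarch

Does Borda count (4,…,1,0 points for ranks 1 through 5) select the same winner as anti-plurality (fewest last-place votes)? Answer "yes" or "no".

yes

Borda — scores: Dune 60, Kindred 65, 1Q84 123, Middlemarch 67, Pachinko 65. Winner: 1Q84.
Anti-plurality — last-place votes: Dune 4, Kindred 1, 1Q84 0, Middlemarch 15, Pachinko 18. Winner: 1Q84.
The two methods agree.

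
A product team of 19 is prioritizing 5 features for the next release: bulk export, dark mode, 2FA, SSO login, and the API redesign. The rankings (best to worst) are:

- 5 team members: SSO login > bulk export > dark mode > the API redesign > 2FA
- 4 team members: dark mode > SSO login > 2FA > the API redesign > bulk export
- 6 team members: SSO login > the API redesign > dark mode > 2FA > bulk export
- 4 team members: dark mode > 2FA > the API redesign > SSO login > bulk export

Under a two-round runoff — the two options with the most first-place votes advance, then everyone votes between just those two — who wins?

Round 1 first-place votes: bulk export 0, dark mode 8, 2FA 0, SSO login 11, the API redesign 0.
SSO login and dark mode advance.
Runoff: SSO login is preferred to dark mode by 11 voters; dark mode by 8.
SSO login wins the runoff.

SSO login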